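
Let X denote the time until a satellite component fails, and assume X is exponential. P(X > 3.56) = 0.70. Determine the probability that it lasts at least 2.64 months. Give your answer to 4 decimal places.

e^(−λ·3.56) = 0.70 ⇒ λ = −ln(0.70)/3.56 = 0.10019.
P(X > 2.64) = e^(−0.10019·2.64) = e^(−0.2645) ≈ 0.7676.

0.7676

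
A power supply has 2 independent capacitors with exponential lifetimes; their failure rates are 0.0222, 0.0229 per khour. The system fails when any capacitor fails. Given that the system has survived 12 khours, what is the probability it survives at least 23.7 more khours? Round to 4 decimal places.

0.3434

Time to first failure ~ Exp(Σλ) with Σλ = 0.0451.
By memorylessness, P(T > 12+23.7 | T > 12) = P(T > 23.7) = e^(−0.0451·23.7) ≈ 0.3434.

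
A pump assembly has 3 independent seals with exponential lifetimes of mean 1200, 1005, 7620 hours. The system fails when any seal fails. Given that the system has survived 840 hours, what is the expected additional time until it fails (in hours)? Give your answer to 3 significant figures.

First-failure rate Σλ = 1/1200 + 1/1005 + 1/7620 = 0.00195959.
By memorylessness the expected residual is 1/Σλ = 510.31 hours, regardless of the 840 already elapsed.

510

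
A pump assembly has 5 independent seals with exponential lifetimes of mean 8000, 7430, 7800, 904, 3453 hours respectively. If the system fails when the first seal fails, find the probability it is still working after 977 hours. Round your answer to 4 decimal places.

0.1751

The first failure time is exponential with rate Σλ_i = 1/8000 + 1/7430 + 1/7800 + 1/904 + 1/3453 = 0.00178359 per hour.
P(min > 977) = e^(−0.00178359·977) = e^(−1.7426) ≈ 0.1751.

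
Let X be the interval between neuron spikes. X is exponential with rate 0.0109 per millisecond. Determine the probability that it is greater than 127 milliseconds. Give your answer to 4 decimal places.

0.2505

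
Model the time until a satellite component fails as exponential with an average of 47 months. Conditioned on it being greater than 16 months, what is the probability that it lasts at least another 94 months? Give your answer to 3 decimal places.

0.135

The rate is λ = 1/47 = 0.0212766 per month.
By the memoryless property, P(X > 16+94 | X > 16) = P(X > 94).
P(X > 94) = e^(−2) ≈ 0.135.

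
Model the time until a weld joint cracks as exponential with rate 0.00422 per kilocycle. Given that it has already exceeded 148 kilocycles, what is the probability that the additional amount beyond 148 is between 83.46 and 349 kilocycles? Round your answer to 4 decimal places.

0.4739

Memoryless: the residual past 148 is again Exp(λ).
P(83.46 < residual < 349) = e^(−λ·83.46) − e^(−λ·349) = 0.70314 − 0.22929 ≈ 0.4739.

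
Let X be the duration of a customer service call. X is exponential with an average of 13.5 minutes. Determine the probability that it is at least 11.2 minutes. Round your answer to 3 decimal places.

The rate is λ = 1/13.5 = 0.0740741 per minute.
P(X > 11.2) = e^(−λ·11.2) = e^(−0.82963) ≈ 0.436.

0.436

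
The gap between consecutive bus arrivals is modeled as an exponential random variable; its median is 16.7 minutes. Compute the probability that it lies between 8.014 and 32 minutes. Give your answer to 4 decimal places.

0.4521

For an exponential, median = ln(2)/λ, so λ = ln 2 / 16.7 = 0.0415058 per minute.
P(8.014 < X < 32) = e^(−λ·8.014) − e^(−λ·32) = 0.71704 − 0.26496 ≈ 0.4521.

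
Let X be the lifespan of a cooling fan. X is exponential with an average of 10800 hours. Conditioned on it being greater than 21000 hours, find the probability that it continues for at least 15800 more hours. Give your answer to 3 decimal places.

0.232

The rate is λ = 1/10800 = 0.0000925926 per hour.
By the memoryless property, P(X > 21000+15800 | X > 21000) = P(X > 15800).
P(X > 15800) = e^(−1.463) ≈ 0.232.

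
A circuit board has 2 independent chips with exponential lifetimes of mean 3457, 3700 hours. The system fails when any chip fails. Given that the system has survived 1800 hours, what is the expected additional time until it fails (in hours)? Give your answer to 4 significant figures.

1787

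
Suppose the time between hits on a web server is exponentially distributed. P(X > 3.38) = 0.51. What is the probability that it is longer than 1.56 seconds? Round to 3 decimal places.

0.733

e^(−λ·3.38) = 0.51 ⇒ λ = −ln(0.51)/3.38 = 0.199214.
P(X > 1.56) = e^(−0.199214·1.56) = e^(−0.31077) ≈ 0.733.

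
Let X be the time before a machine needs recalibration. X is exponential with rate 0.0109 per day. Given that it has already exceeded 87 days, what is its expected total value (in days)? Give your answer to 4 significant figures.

By memorylessness, E[X | X > 87] = 87 + 1/λ = 87 + 91.7431 = 178.743 days.

178.7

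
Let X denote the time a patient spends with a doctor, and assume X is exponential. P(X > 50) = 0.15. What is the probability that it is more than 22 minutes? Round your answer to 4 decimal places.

0.4340

e^(−λ·50) = 0.15 ⇒ λ = −ln(0.15)/50 = 0.0379424.
P(X > 22) = e^(−0.0379424·22) = e^(−0.83473) ≈ 0.4340.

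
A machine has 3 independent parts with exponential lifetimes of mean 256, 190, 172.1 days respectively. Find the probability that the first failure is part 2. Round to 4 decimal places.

Rates: λ_i = 1/mean_i → 0.00390625, 0.00526316, 0.00581058; Σλ = 0.01498.
P(part 2 first) = λ_2/Σλ = 0.00526316/0.01498 ≈ 0.3513.

0.3513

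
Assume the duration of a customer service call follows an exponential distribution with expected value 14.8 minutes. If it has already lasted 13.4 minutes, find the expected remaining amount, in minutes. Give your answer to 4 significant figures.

14.80

The rate is λ = 1/14.8 = 0.0675676 per minute.
By memorylessness, the remaining amount past any threshold is again Exp(λ) with mean 1/λ = 14.8 minutes.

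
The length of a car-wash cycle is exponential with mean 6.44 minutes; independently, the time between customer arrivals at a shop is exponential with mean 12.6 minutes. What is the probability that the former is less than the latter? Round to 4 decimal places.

λ_1 = 1/6.44 = 0.15528, λ_2 = 1/12.6 = 0.0793651.
For independent exponentials, P(the former < the latter) = λ_1/(λ_1+λ_2) = 0.15528/0.234645 ≈ 0.6618.

0.6618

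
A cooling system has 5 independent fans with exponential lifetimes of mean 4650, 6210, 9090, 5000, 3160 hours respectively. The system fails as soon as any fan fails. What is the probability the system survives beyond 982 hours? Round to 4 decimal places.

The first failure time is exponential with rate Σλ_i = 1/4650 + 1/6210 + 1/9090 + 1/5000 + 1/3160 = 0.00100255 per hour.
P(min > 982) = e^(−0.00100255·982) = e^(−0.98451) ≈ 0.3736.

0.3736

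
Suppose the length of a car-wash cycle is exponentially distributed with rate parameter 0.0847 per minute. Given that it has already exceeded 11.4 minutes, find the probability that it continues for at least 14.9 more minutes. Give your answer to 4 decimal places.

0.2831

By the memoryless property, P(X > 11.4+14.9 | X > 11.4) = P(X > 14.9).
P(X > 14.9) = e^(−1.262) ≈ 0.2831.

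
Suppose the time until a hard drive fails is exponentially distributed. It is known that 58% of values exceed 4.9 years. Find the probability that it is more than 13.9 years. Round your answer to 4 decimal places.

0.2133

e^(−λ·4.9) = 0.58 ⇒ λ = −ln(0.58)/4.9 = 0.111169.
P(X > 13.9) = e^(−0.111169·13.9) = e^(−1.5452) ≈ 0.2133.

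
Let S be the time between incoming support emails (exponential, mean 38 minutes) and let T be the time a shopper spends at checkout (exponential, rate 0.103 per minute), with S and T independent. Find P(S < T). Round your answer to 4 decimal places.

0.2035

λ_1 = 1/38 = 0.0263158, λ_2 = 0.103.
For independent exponentials, P(S < T) = λ_1/(λ_1+λ_2) = 0.0263158/0.129316 ≈ 0.2035.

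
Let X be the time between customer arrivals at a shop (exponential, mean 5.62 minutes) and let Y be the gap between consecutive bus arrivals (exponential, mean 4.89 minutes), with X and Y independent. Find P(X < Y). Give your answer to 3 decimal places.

λ_1 = 1/5.62 = 0.177936, λ_2 = 1/4.89 = 0.204499.
For independent exponentials, P(X < Y) = λ_1/(λ_1+λ_2) = 0.177936/0.382435 ≈ 0.465.

0.465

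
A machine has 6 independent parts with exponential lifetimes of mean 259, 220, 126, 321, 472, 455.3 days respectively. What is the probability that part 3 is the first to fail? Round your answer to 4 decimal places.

Rates: λ_i = 1/mean_i → 0.003861, 0.00454545, 0.00793651, 0.00311526, 0.00211864, 0.00219635; Σλ = 0.0237732.
P(part 3 first) = λ_3/Σλ = 0.00793651/0.0237732 ≈ 0.3338.

0.3338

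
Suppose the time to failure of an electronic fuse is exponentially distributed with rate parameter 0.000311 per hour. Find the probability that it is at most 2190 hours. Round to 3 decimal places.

0.494

P(X ≤ 2190) = 1 − e^(−λ·2190) = 1 − e^(−0.68109) ≈ 0.494.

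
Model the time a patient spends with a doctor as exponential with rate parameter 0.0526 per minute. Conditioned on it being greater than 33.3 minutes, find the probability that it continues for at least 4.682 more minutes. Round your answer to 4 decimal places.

P(X > s+t | X > s) = e^(−λ(s+t))/e^(−λs) = e^(−λt), independent of s = 33.3.
P(X > 4.682) = e^(−0.24627) ≈ 0.7817.

0.7817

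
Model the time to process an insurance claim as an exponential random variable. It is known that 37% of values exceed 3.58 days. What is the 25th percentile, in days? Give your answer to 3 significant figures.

e^(−λ·3.58) = 0.37 ⇒ λ = −ln(0.37)/3.58 = 0.277724.
25th percentile: 1 − e^(−λt) = 0.25, t = −ln(0.75)/λ = 1.03586 days.

1.04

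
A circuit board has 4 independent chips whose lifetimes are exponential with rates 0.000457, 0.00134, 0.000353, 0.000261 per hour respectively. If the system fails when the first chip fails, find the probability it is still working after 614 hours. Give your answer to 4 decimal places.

0.2276

The time to first failure is exponential with rate Σλ = 0.000457 + 0.00134 + 0.000353 + 0.000261 = 0.002411.
P(min > 614) = e^(−0.002411·614) = e^(−1.4804) ≈ 0.2276.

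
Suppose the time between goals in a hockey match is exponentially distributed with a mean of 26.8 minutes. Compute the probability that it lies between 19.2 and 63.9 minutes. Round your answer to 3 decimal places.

The rate is λ = 1/26.8 = 0.0373134 per minute.
P(19.2 < X < 63.9) = e^(−λ·19.2) − e^(−λ·63.9) = 0.48850 − 0.09215 ≈ 0.396.

0.396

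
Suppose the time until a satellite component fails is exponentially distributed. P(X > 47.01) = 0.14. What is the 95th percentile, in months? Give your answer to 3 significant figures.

71.6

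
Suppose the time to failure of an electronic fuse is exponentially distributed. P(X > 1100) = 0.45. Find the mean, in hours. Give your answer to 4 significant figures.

e^(−λ·1100) = 0.45 ⇒ λ = −ln(0.45)/1100 = 0.000725916.
Mean = 1/λ = 1377.57 hours.

1378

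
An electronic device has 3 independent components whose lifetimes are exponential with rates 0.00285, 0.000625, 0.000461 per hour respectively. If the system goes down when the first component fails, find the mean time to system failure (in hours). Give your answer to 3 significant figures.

254

The time to first failure is exponential with rate Σλ = 0.00285 + 0.000625 + 0.000461 = 0.003936.
E[min] = 1/Σλ = 1/0.003936 = 254.065 hours.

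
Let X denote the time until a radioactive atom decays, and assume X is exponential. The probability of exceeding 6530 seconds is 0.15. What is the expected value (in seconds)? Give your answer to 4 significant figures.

3442

e^(−λ·6530) = 0.15 ⇒ λ = −ln(0.15)/6530 = 0.000290524.
Mean = 1/λ = 3442.06 seconds.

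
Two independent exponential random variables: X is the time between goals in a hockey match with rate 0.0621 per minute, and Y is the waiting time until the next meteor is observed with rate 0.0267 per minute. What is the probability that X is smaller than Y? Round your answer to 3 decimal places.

0.699

λ_1 = 0.0621, λ_2 = 0.0267.
For independent exponentials, P(X < Y) = λ_1/(λ_1+λ_2) = 0.0621/0.0888 ≈ 0.699.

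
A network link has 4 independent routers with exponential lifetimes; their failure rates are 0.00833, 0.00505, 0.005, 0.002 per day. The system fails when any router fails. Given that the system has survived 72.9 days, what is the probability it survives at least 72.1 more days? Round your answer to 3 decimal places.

0.230

Time to first failure ~ Exp(Σλ) with Σλ = 0.02038.
By memorylessness, P(T > 72.9+72.1 | T > 72.9) = P(T > 72.1) = e^(−0.02038·72.1) ≈ 0.230.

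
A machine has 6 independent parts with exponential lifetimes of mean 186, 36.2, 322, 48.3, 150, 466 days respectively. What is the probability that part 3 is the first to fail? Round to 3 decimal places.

0.047

Rates: λ_i = 1/mean_i → 0.00537634, 0.0276243, 0.00310559, 0.0207039, 0.00666667, 0.00214592; Σλ = 0.0656228.
P(part 3 first) = λ_3/Σλ = 0.00310559/0.0656228 ≈ 0.047.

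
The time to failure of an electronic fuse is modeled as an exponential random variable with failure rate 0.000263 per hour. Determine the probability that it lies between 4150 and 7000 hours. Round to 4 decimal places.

0.1771

P(4150 < X < 7000) = e^(−λ·4150) − e^(−λ·7000) = 0.33573 − 0.15866 ≈ 0.1771.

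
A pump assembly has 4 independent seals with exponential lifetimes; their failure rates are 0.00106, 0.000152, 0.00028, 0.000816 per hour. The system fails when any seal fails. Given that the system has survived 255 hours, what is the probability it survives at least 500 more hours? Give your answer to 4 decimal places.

0.3154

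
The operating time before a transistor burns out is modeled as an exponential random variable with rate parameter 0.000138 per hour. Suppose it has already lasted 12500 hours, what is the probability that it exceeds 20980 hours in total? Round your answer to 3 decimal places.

By the memoryless property, P(X > 12500+8480 | X > 12500) = P(X > 8480).
P(X > 8480) = e^(−1.1702) ≈ 0.310.

0.310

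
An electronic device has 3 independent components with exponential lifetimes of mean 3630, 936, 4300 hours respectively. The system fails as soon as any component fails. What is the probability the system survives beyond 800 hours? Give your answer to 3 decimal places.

The first failure time is exponential with rate Σλ_i = 1/3630 + 1/936 + 1/4300 = 0.00157642 per hour.
P(min > 800) = e^(−0.00157642·800) = e^(−1.2611) ≈ 0.283.

0.283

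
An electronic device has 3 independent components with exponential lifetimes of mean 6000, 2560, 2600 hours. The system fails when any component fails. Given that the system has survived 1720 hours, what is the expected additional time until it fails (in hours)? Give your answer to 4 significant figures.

1062

First-failure rate Σλ = 1/6000 + 1/2560 + 1/2600 = 0.000941907.
By memorylessness the expected residual is 1/Σλ = 1061.68 hours, regardless of the 1720 already elapsed.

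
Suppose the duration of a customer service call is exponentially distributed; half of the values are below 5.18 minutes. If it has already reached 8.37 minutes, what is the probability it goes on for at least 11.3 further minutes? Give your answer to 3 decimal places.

0.220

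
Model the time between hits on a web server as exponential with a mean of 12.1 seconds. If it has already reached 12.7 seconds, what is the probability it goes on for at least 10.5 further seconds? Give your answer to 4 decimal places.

0.4199

The rate is λ = 1/12.1 = 0.0826446 per second.
The exponential is memoryless, so the remaining time is again Exp(λ): the condition X > 12.7 is irrelevant.
P(X > 10.5) = e^(−0.86777) ≈ 0.4199.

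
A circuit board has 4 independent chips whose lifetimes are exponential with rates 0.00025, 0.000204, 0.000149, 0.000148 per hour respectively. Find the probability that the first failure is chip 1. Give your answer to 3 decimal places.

0.333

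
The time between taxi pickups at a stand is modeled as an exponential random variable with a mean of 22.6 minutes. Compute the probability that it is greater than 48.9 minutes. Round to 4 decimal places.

0.1149

The rate is λ = 1/22.6 = 0.0442478 per minute.
P(X > 48.9) = e^(−λ·48.9) = e^(−2.1637) ≈ 0.1149.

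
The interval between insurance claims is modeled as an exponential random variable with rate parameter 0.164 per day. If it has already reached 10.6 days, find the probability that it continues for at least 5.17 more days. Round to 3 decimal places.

0.428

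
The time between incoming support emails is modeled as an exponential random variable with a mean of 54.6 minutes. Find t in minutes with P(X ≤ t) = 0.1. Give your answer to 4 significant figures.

The rate is λ = 1/54.6 = 0.018315 per minute.
Set 1 − e^(−λt) = 0.1, so t = −ln(0.9)/λ = 0.10536/0.018315 ≈ 5.75268 minutes.

5.753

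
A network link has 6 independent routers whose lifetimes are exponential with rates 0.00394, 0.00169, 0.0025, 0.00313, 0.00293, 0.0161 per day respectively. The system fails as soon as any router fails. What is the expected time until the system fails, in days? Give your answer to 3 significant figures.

The time to first failure is exponential with rate Σλ = 0.00394 + 0.00169 + 0.0025 + 0.00313 + 0.00293 + 0.0161 = 0.03029.
E[min] = 1/Σλ = 1/0.03029 = 33.0142 days.

33.0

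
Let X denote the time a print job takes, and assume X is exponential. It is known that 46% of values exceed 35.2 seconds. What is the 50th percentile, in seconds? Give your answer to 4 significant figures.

31.42

e^(−λ·35.2) = 0.46 ⇒ λ = −ln(0.46)/35.2 = 0.0220605.
50th percentile: 1 − e^(−λt) = 0.5, t = −ln(0.5)/λ = 31.4203 seconds.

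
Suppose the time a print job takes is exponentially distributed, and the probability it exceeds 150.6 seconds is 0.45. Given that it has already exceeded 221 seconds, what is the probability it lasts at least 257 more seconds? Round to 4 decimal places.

0.2560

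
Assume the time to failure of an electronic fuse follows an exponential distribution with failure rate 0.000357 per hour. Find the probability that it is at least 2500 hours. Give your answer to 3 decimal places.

P(X > 2500) = e^(−λ·2500) = e^(−0.8925) ≈ 0.410.

0.410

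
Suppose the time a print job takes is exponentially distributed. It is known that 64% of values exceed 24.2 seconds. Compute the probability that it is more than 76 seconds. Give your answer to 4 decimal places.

0.2462

e^(−λ·24.2) = 0.64 ⇒ λ = −ln(0.64)/24.2 = 0.0184416.
P(X > 76) = e^(−0.0184416·76) = e^(−1.4016) ≈ 0.2462.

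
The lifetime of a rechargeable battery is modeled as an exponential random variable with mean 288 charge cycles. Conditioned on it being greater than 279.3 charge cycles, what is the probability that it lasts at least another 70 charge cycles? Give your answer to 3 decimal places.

0.784

The rate is λ = 1/288 = 0.00347222 per charge cycle.
By the memoryless property, P(X > 279.3+70 | X > 279.3) = P(X > 70).
P(X > 70) = e^(−0.24306) ≈ 0.784.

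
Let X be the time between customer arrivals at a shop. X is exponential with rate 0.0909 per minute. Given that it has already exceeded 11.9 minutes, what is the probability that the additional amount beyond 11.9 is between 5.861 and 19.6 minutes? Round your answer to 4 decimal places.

0.4186

Memoryless: the residual past 11.9 is again Exp(λ).
P(5.861 < residual < 19.6) = e^(−λ·5.861) − e^(−λ·19.6) = 0.58698 − 0.16836 ≈ 0.4186.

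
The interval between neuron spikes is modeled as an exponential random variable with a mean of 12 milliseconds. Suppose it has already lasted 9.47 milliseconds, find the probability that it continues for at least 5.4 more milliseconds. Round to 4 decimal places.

0.6376

The rate is λ = 1/12 = 0.0833333 per millisecond.
P(X > s+t | X > s) = e^(−λ(s+t))/e^(−λs) = e^(−λt), independent of s = 9.47.
P(X > 5.4) = e^(−0.45) ≈ 0.6376.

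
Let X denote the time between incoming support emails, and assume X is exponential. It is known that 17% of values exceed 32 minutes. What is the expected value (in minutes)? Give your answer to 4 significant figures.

e^(−λ·32) = 0.17 ⇒ λ = −ln(0.17)/32 = 0.0553737.
Mean = 1/λ = 18.0591 minutes.

18.06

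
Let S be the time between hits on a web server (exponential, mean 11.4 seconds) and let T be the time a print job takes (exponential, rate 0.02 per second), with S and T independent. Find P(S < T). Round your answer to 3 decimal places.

λ_1 = 1/11.4 = 0.0877193, λ_2 = 0.02.
For independent exponentials, P(S < T) = λ_1/(λ_1+λ_2) = 0.0877193/0.107719 ≈ 0.814.

0.814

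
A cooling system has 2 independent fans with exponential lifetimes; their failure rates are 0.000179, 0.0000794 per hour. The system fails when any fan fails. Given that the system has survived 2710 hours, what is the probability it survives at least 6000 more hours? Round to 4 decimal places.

0.2122

Time to first failure ~ Exp(Σλ) with Σλ = 0.0002584.
By memorylessness, P(T > 2710+6000 | T > 2710) = P(T > 6000) = e^(−0.0002584·6000) ≈ 0.2122.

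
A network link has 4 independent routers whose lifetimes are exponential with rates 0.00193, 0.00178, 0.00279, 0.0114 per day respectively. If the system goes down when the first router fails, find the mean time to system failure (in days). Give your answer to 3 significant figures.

55.9

The time to first failure is exponential with rate Σλ = 0.00193 + 0.00178 + 0.00279 + 0.0114 = 0.0179.
E[min] = 1/Σλ = 1/0.0179 = 55.8659 days.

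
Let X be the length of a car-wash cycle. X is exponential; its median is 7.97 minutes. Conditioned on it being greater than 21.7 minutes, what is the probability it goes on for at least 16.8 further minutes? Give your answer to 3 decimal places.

0.232

For an exponential, median = ln(2)/λ, so λ = ln 2 / 7.97 = 0.0869695 per minute.
By the memoryless property, P(X > 21.7+16.8 | X > 21.7) = P(X > 16.8).
P(X > 16.8) = e^(−1.4611) ≈ 0.232.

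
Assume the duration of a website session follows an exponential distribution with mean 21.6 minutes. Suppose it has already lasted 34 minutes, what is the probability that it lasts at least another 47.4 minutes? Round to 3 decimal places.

0.111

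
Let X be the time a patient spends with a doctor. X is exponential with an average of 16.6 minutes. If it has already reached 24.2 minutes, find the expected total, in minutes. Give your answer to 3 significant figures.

40.8

The rate is λ = 1/16.6 = 0.060241 per minute.
By memorylessness, E[X | X > 24.2] = 24.2 + 1/λ = 24.2 + 16.6 = 40.8 minutes.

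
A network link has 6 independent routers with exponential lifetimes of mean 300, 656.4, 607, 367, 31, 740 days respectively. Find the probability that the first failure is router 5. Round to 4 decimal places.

0.7530

Rates: λ_i = 1/mean_i → 0.00333333, 0.00152346, 0.00164745, 0.0027248, 0.0322581, 0.00135135; Σλ = 0.0428385.
P(router 5 first) = λ_5/Σλ = 0.0322581/0.0428385 ≈ 0.7530.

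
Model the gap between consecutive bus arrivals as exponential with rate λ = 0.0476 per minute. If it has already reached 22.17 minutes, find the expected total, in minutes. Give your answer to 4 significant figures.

43.18

By memorylessness, E[X | X > 22.17] = 22.17 + 1/λ = 22.17 + 21.0084 = 43.1784 minutes.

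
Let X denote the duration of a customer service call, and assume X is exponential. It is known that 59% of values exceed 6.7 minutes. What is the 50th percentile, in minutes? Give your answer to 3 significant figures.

e^(−λ·6.7) = 0.59 ⇒ λ = −ln(0.59)/6.7 = 0.0787512.
50th percentile: 1 − e^(−λt) = 0.5, t = −ln(0.5)/λ = 8.80174 minutes.

8.80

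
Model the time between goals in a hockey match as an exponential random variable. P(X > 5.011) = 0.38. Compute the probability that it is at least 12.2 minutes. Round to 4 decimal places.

0.0948

e^(−λ·5.011) = 0.38 ⇒ λ = −ln(0.38)/5.011 = 0.193092.
P(X > 12.2) = e^(−0.193092·12.2) = e^(−2.3557) ≈ 0.0948.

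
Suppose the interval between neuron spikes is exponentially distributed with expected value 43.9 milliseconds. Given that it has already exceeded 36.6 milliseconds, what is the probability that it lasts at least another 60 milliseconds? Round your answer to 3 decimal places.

0.255

The rate is λ = 1/43.9 = 0.022779 per millisecond.
By the memoryless property, P(X > 36.6+60 | X > 36.6) = P(X > 60).
P(X > 60) = e^(−1.3667) ≈ 0.255.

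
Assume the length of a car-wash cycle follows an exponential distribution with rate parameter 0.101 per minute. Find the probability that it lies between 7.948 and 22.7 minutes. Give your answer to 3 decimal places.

P(7.948 < X < 22.7) = e^(−λ·7.948) − e^(−λ·22.7) = 0.44810 − 0.10099 ≈ 0.347.

0.347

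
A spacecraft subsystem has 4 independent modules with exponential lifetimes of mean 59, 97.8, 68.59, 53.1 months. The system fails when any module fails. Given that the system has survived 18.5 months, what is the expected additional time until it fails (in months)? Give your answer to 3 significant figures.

First-failure rate Σλ = 1/59 + 1/97.8 + 1/68.59 + 1/53.1 = 0.0605859.
By memorylessness the expected residual is 1/Σλ = 16.5055 months, regardless of the 18.5 already elapsed.

16.5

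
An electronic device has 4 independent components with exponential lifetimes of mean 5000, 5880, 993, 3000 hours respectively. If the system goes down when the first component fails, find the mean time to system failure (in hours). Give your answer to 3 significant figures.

The first failure time is exponential with rate Σλ_i = 1/5000 + 1/5880 + 1/993 + 1/3000 = 0.00171045 per hour.
E[min] = 1/Σλ = 1/0.00171045 = 584.641 hours.

585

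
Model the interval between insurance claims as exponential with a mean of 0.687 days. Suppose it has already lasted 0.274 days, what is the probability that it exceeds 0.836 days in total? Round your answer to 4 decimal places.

0.4413

The rate is λ = 1/0.687 = 1.4556 per day.
P(X > s+t | X > s) = e^(−λ(s+t))/e^(−λs) = e^(−λt), independent of s = 0.274.
P(X > 0.562) = e^(−0.81805) ≈ 0.4413.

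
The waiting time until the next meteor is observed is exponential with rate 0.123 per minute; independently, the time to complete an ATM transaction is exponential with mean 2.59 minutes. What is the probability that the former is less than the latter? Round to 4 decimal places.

λ_1 = 0.123, λ_2 = 1/2.59 = 0.3861.
For independent exponentials, P(the former < the latter) = λ_1/(λ_1+λ_2) = 0.123/0.5091 ≈ 0.2416.

0.2416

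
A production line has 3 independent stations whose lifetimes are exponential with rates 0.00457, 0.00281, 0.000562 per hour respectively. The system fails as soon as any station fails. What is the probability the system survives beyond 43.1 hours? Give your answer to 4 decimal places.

The time to first failure is exponential with rate Σλ = 0.00457 + 0.00281 + 0.000562 = 0.007942.
P(min > 43.1) = e^(−0.007942·43.1) = e^(−0.3423) ≈ 0.7101.

0.7101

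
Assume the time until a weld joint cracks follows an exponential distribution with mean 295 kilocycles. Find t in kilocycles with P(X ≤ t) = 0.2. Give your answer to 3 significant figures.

65.8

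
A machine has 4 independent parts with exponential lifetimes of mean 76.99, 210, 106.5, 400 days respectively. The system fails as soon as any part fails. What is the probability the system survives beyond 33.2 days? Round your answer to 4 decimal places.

0.3738

The first failure time is exponential with rate Σλ_i = 1/76.99 + 1/210 + 1/106.5 + 1/400 = 0.0296403 per day.
P(min > 33.2) = e^(−0.0296403·33.2) = e^(−0.98406) ≈ 0.3738.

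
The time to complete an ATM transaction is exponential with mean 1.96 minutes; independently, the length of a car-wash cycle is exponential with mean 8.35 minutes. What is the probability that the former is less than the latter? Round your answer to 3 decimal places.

λ_1 = 1/1.96 = 0.510204, λ_2 = 1/8.35 = 0.11976.
For independent exponentials, P(the former < the latter) = λ_1/(λ_1+λ_2) = 0.510204/0.629965 ≈ 0.810.

0.810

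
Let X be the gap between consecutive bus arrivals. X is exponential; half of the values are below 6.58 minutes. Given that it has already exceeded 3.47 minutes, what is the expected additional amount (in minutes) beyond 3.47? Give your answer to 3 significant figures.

For an exponential, median = ln(2)/λ, so λ = ln 2 / 6.58 = 0.105342 per minute.
By memorylessness, the remaining amount past any threshold is again Exp(λ) with mean 1/λ = 9.49293 minutes.

9.49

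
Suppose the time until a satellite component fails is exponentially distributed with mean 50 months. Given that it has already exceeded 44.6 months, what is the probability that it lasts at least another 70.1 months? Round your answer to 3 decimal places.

0.246

The rate is λ = 1/50 = 0.02 per month.
The exponential is memoryless, so the remaining time is again Exp(λ): the condition X > 44.6 is irrelevant.
P(X > 70.1) = e^(−1.402) ≈ 0.246.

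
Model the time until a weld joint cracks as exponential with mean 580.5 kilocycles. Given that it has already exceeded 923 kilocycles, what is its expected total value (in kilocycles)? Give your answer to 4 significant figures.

1504

The rate is λ = 1/580.5 = 0.00172265 per kilocycle.
By memorylessness, E[X | X > 923] = 923 + 1/λ = 923 + 580.5 = 1503.5 kilocycles.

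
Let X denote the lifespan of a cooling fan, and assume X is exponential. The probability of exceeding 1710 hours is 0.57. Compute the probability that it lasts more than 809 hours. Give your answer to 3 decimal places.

0.766

e^(−λ·1710) = 0.57 ⇒ λ = −ln(0.57)/1710 = 0.000328725.
P(X > 809) = e^(−0.000328725·809) = e^(−0.26594) ≈ 0.766.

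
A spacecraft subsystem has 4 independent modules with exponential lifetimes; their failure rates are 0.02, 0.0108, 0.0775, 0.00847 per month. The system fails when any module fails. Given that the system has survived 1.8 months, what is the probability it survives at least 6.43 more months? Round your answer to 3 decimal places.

0.472

Time to first failure ~ Exp(Σλ) with Σλ = 0.11677.
By memorylessness, P(T > 1.8+6.43 | T > 1.8) = P(T > 6.43) = e^(−0.11677·6.43) ≈ 0.472.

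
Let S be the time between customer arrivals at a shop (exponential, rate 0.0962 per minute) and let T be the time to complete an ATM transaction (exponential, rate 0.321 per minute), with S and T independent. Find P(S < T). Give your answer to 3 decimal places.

λ_1 = 0.0962, λ_2 = 0.321.
For independent exponentials, P(S < T) = λ_1/(λ_1+λ_2) = 0.0962/0.4172 ≈ 0.231.

0.231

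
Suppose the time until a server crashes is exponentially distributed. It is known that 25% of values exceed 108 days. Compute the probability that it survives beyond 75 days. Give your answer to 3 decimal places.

0.382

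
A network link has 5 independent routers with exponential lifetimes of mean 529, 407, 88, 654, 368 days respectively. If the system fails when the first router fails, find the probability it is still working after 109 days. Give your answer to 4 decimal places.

The first failure time is exponential with rate Σλ_i = 1/529 + 1/407 + 1/88 + 1/654 + 1/368 = 0.0199574 per day.
P(min > 109) = e^(−0.0199574·109) = e^(−2.1754) ≈ 0.1136.

0.1136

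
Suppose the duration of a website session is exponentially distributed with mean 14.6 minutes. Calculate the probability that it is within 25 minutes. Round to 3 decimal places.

The rate is λ = 1/14.6 = 0.0684932 per minute.
P(X ≤ 25) = 1 − e^(−λ·25) = 1 − e^(−1.7123) ≈ 0.820.

0.820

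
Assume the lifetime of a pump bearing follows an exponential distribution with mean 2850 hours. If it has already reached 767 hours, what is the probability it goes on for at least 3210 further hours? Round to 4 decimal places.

The rate is λ = 1/2850 = 0.000350877 per hour.
By the memoryless property, P(X > 767+3210 | X > 767) = P(X > 3210).
P(X > 3210) = e^(−1.1263) ≈ 0.3242.

0.3242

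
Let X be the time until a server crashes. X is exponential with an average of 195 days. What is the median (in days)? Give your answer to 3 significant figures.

The rate is λ = 1/195 = 0.00512821 per day.
Set 1 − e^(−λt) = 0.5, so t = −ln(0.5)/λ = 0.69315/0.00512821 ≈ 135.164 days.

135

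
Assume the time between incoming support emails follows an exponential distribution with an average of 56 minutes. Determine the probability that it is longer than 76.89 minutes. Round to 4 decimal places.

0.2533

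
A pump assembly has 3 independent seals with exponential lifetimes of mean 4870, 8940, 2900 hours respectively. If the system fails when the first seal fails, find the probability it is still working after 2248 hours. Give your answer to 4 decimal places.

0.2258

The first failure time is exponential with rate Σλ_i = 1/4870 + 1/8940 + 1/2900 = 0.000662023 per hour.
P(min > 2248) = e^(−0.000662023·2248) = e^(−1.4882) ≈ 0.2258.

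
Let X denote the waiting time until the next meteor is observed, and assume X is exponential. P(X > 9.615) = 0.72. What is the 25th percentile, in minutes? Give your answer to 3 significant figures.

e^(−λ·9.615) = 0.72 ⇒ λ = −ln(0.72)/9.615 = 0.0341658.
25th percentile: 1 − e^(−λt) = 0.25, t = −ln(0.75)/λ = 8.42018 minutes.

8.42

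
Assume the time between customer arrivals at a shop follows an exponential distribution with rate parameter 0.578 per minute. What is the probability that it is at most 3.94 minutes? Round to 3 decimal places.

P(X ≤ 3.94) = 1 − e^(−λ·3.94) = 1 − e^(−2.2773) ≈ 0.897.

0.897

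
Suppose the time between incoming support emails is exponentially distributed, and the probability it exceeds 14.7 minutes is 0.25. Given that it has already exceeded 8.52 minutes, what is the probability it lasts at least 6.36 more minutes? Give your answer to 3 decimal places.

0.549

From e^(−λ·14.7) = 0.25, λ = −ln(0.25)/14.7 = 0.0943057.
Memoryless: P(X > 8.52+6.36 | X > 8.52) = P(X > 6.36) = e^(−0.0943057·6.36) ≈ 0.549.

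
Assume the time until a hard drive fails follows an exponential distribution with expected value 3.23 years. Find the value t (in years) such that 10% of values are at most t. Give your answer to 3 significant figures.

The rate is λ = 1/3.23 = 0.309598 per year.
Set 1 − e^(−λt) = 0.1, so t = −ln(0.9)/λ = 0.10536/0.309598 ≈ 0.340314 years.

0.340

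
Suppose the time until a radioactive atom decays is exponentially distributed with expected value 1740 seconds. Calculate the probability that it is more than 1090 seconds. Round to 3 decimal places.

0.534

The rate is λ = 1/1740 = 0.000574713 per second.
P(X > 1090) = e^(−λ·1090) = e^(−0.62644) ≈ 0.534.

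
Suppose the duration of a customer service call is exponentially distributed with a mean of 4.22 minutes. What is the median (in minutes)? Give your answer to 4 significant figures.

The rate is λ = 1/4.22 = 0.236967 per minute.
Set 1 − e^(−λt) = 0.5, so t = −ln(0.5)/λ = 0.69315/0.236967 ≈ 2.92508 minutes.

2.925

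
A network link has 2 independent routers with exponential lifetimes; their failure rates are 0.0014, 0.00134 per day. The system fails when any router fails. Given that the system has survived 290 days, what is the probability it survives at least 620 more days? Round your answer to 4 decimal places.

Time to first failure ~ Exp(Σλ) with Σλ = 0.00274.
By memorylessness, P(T > 290+620 | T > 290) = P(T > 620) = e^(−0.00274·620) ≈ 0.1829.

0.1829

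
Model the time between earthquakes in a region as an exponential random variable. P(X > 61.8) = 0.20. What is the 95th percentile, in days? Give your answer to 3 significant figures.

e^(−λ·61.8) = 0.20 ⇒ λ = −ln(0.20)/61.8 = 0.0260427.
95th percentile: 1 − e^(−λt) = 0.95, t = −ln(0.05)/λ = 115.032 days.

115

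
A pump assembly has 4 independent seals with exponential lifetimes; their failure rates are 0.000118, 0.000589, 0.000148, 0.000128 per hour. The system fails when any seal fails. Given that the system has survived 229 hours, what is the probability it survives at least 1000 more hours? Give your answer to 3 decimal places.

0.374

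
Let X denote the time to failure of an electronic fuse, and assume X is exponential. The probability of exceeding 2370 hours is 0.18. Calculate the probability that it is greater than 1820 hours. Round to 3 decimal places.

0.268

e^(−λ·2370) = 0.18 ⇒ λ = −ln(0.18)/2370 = 0.000723544.
P(X > 1820) = e^(−0.000723544·1820) = e^(−1.3168) ≈ 0.268.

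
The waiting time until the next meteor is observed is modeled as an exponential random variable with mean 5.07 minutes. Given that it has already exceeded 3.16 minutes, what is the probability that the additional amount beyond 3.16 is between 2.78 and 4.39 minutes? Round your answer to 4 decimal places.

0.1572

The rate is λ = 1/5.07 = 0.197239 per minute.
Memoryless: the residual past 3.16 is again Exp(λ).
P(2.78 < residual < 4.39) = e^(−λ·2.78) − e^(−λ·4.39) = 0.57792 − 0.42068 ≈ 0.1572.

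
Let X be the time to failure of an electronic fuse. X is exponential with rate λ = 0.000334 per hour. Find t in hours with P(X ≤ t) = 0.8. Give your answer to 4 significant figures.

4819

Set 1 − e^(−λt) = 0.8, so t = −ln(0.2)/λ = 1.6094/0.000334 ≈ 4818.68 hours.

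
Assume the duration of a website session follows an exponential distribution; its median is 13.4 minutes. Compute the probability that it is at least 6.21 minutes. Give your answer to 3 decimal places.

0.725

For an exponential, median = ln(2)/λ, so λ = ln 2 / 13.4 = 0.0517274 per minute.
P(X > 6.21) = e^(−λ·6.21) = e^(−0.32123) ≈ 0.725.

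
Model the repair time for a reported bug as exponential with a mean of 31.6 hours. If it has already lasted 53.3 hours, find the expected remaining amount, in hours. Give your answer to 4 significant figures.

31.60

The rate is λ = 1/31.6 = 0.0316456 per hour.
By memorylessness, the remaining amount past any threshold is again Exp(λ) with mean 1/λ = 31.6 hours.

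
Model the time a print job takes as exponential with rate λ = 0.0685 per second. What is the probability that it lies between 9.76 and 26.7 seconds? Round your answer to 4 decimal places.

0.3519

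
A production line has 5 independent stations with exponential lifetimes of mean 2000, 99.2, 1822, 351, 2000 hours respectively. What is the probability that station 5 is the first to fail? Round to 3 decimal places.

0.035

Rates: λ_i = 1/mean_i → 0.0005, 0.0100806, 0.000548847, 0.002849, 0.0005; Σλ = 0.0144785.
P(station 5 first) = λ_5/Σλ = 0.0005/0.0144785 ≈ 0.035.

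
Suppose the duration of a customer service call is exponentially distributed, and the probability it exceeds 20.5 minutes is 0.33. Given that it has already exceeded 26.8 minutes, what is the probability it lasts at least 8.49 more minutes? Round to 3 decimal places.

From e^(−λ·20.5) = 0.33, λ = −ln(0.33)/20.5 = 0.0540811.
Memoryless: P(X > 26.8+8.49 | X > 26.8) = P(X > 8.49) = e^(−0.0540811·8.49) ≈ 0.632.

0.632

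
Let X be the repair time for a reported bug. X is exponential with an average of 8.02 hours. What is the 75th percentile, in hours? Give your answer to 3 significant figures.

11.1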